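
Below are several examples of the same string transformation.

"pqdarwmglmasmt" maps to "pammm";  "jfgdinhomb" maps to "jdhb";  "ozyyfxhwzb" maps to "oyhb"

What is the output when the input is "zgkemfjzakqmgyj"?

zejkg

Each output is the input with this applied: keep one character in every 3, starting at position 1 (positions 1st, 4th, 7th, ...).
For "zgkemfjzakqmgyj" the result is "zejkg".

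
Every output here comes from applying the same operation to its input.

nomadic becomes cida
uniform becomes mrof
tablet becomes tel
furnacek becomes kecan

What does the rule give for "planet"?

The pattern: reverse the string, then delete the last 3 characters.
On "planet" that produces "ten".

ten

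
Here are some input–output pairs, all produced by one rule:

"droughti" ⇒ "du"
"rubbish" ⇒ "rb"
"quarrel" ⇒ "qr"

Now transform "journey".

jr

The pattern: move the last 2 characters to the front (rotate right by 2), then keep one character in every 3, starting at position 3 (positions 3rd, 6th, 9th, ...).
Applying both steps to "journey": "eyjourn", then "jr".
(Check on "rubbish": → "shrubbi" → "rb" ✓)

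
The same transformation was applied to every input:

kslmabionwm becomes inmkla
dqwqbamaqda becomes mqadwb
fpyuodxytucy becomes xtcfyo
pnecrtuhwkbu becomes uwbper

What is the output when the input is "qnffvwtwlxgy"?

The rule is to keep every other character starting from the first (positions 1st, 3rd, 5th, ...), then move the first 3 characters to the end (rotate left by 3).
Doing the same to "qnffvwtwlxgy": "tlgqfv".
(Check on "dqwqbamaqda": → "dwbmqa" → "mqadwb" ✓)

tlgqfv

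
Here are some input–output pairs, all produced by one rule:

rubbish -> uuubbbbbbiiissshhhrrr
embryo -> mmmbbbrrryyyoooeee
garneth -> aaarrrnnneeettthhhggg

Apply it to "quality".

In each case the input is transformed by: move the first character to the end, then repeat every character 3 times.
"quality" → "ualityq" → "uuuaaallliiitttyyyqqq".

uuuaaallliiitttyyyqqq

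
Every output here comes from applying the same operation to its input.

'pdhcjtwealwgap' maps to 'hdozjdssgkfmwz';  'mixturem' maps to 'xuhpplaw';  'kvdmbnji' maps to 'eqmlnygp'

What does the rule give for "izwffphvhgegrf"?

Rule — swap the front and back halves of the string, then shift every letter 3 places forward in the alphabet (wrapping around).
Applying both steps to "izwffphvhgegrf": "vhgegrfizwffph", then "ykjhjuilcziisk".

ykjhjuilcziisk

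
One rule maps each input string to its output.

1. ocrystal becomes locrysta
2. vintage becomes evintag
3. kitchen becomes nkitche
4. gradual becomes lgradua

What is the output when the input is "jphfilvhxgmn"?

Looking at the pairs, the operation is to move the last character to the front.
"jphfilvhxgmn" → "njphfilvhxgm".

njphfilvhxgm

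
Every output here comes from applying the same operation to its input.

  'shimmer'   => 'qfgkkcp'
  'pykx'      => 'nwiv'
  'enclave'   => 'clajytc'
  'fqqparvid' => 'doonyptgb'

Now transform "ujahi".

In each case the input is transformed by: shift every letter 2 places backward in the alphabet (wrapping around).
Doing the same to "ujahi": "shyfg".

shyfg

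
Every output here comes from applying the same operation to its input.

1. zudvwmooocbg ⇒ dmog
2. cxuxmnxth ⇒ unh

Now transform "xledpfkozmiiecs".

What's happening: keep one character in every 3, starting at position 3 (positions 3rd, 6th, 9th, ...).
Doing the same to "xledpfkozmiiecs": "efzis".

efzis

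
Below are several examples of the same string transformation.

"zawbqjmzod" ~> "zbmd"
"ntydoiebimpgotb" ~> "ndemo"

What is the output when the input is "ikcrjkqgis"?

The rule is to keep one character in every 3, starting at position 1 (positions 1st, 4th, 7th, ...).
On "ikcrjkqgis" that produces "irqs".

irqs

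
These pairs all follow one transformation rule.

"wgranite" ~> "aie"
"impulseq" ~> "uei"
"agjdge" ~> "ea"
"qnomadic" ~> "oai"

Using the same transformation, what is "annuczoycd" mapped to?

uoa

The rule is to move the first 2 characters to the end (rotate left by 2), then keep only the vowels.
On "annuczoycd": the first step gives "nuczoycdan", and the second then gives "uoa".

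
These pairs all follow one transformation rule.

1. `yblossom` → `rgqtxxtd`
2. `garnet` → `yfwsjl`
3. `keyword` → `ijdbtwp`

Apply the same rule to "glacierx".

cqfhnjwl

The pattern: swap the first and last characters, then shift every letter 5 places forward in the alphabet (wrapping around).
For "glacierx", step one produces "xlacierg"; step two turns that into "cqfhnjwl".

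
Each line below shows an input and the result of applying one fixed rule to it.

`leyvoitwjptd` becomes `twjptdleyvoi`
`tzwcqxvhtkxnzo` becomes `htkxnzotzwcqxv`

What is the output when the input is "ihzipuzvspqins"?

vspqinsihzipuz

Rule — swap the front and back halves of the string.
"ihzipuzvspqins" → "vspqinsihzipuz".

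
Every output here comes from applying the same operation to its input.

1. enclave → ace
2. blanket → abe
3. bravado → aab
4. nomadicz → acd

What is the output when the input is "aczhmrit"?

The rule is to sort the characters into alphabetical order, then keep only the first 3 characters.
On "aczhmrit": the first step gives "achimrtz", and the second then gives "ach".

ach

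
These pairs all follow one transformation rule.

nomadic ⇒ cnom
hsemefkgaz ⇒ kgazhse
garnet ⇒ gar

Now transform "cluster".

rclu

The rule is to move the first 3 characters to the end (rotate left by 3), then delete the first 3 characters.
"cluster" → "sterclu" → "rclu".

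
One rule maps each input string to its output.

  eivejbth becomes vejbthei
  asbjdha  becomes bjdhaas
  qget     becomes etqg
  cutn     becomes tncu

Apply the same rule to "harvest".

rvestha

The transformation: move the first 2 characters to the end (rotate left by 2).
For "harvest" the result is "rvestha".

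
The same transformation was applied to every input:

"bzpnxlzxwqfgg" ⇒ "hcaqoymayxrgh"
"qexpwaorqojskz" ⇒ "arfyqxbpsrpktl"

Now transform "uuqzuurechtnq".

What's happening: move the last character to the front, then shift every letter 1 place forward in the alphabet (wrapping around).
On "uuqzuurechtnq": the first step gives "quuqzuurechtn", and the second then gives "rvvravvsfdiuo".

rvvravvsfdiuo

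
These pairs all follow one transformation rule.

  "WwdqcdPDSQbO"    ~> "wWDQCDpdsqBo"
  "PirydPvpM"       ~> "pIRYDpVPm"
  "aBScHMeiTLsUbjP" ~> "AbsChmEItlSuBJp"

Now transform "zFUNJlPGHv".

ZfunjLpghV

In each case the input is transformed by: flip the case of every letter.
On "zFUNJlPGHv" that produces "ZfunjLpghV".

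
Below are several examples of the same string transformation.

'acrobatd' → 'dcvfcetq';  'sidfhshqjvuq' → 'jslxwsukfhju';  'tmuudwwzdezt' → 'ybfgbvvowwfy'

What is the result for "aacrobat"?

qdcvccet

The rule is to shift every letter 2 places forward in the alphabet (wrapping around), then swap the front and back halves of the string.
Applying both steps to "aacrobat": "ccetqdcv", then "qdcvccet".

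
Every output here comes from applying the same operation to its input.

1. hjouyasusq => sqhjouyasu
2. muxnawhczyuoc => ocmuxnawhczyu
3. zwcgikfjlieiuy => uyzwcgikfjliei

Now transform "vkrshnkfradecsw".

Rule — move the last 2 characters to the front (rotate right by 2).
"vkrshnkfradecsw" → "swvkrshnkfradec".

swvkrshnkfradec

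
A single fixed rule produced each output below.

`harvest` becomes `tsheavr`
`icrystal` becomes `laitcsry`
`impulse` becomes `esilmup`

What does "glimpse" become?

esgplmi

In each case the input is transformed by: move the last character to the front, then take characters alternately from the front and the back (1st, last, 2nd, 2nd-last, ...).
On "glimpse": the first step gives "eglimps", and the second then gives "esgplmi".
(Check on "impulse": → "eimpuls" → "esilmup" ✓)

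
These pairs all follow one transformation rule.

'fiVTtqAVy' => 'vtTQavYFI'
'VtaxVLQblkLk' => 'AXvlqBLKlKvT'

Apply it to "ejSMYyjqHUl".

smyYJQhuLEJ

Looking at the pairs, the operation is to move the first 2 characters to the end (rotate left by 2), then flip the case of every letter.
On "ejSMYyjqHUl": the first step gives "SMYyjqHUlej", and the second then gives "smyYJQhuLEJ".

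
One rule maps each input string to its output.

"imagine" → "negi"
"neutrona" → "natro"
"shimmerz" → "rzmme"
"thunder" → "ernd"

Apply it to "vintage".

Each output is the input with this applied: delete the first 3 characters, then move the last 2 characters to the front (rotate right by 2).
For "vintage" the result is "geta".

geta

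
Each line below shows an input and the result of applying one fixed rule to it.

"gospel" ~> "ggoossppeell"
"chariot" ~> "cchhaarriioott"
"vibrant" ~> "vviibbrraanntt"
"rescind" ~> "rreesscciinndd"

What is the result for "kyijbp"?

Each output is the input with this applied: double every character.
Doing the same to "kyijbp": "kkyyiijjbbpp".

kkyyiijjbbpp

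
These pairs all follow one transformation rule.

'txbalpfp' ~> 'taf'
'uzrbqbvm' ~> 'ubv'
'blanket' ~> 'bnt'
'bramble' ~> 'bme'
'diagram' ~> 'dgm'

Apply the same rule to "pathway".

Looking at the pairs, the operation is to keep one character in every 3, starting at position 1 (positions 1st, 4th, 7th, ...).
Doing the same to "pathway": "phy".

phy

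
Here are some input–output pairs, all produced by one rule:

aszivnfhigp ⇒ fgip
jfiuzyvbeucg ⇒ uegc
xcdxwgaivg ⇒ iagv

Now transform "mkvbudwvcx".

The pattern: swap each adjacent pair of characters (1↔2, 3↔4, ...), then keep only the last 4 characters.
Starting from "mkvbudwvcx": after the first operation, "kmbvduvwxc"; after the second, "vwxc".

vwxc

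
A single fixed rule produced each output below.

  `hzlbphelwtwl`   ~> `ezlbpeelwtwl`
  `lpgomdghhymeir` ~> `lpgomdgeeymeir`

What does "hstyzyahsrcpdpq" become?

estyzyaesrcpdpq

The rule is to replace every "h" with "e".
Doing the same to "hstyzyahsrcpdpq": "estyzyaesrcpdpq".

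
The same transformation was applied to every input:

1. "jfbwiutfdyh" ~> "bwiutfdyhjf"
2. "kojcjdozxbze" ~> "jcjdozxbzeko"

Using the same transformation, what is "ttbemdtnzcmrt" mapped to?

Looking at the pairs, the operation is to move the first 2 characters to the end (rotate left by 2).
"ttbemdtnzcmrt" → "bemdtnzcmrttt".

bemdtnzcmrttt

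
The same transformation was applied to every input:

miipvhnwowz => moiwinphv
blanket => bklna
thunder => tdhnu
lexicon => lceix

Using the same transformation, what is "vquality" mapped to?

Rule — delete the last 2 characters, then take characters alternately from the front and the back (1st, last, 2nd, 2nd-last, ...).
Applying that to "vquality" gives "viqlua".

viqlua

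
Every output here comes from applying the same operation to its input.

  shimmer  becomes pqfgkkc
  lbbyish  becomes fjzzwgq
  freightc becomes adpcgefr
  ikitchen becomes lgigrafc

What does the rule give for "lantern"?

ljylrcp

The rule is to move the last character to the front, then shift every letter 2 places backward in the alphabet (wrapping around).
Applying both steps to "lantern": "nlanter", then "ljylrcp".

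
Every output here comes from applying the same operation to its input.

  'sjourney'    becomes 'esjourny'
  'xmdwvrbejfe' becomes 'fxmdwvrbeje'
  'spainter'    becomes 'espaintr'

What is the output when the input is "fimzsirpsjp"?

The rule is to move the last character to the front, then swap the first and last characters.
"fimzsirpsjp" → "pfimzsirpsj" → "jfimzsirpsp".

jfimzsirpsp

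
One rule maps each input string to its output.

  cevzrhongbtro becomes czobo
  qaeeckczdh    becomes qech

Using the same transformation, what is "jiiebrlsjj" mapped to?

The pattern: keep one character in every 3, starting at position 1 (positions 1st, 4th, 7th, ...).
"jiiebrlsjj" → "jelj".

jelj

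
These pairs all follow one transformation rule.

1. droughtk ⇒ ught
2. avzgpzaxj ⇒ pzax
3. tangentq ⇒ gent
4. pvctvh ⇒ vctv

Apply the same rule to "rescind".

The rule is to move the last character to the front, then keep only the last 4 characters.
On "rescind": the first step gives "drescin", and the second then gives "scin".

scin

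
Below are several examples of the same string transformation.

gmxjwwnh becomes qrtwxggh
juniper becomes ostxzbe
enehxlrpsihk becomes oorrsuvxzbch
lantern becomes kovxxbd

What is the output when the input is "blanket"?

The rule is to sort the characters into alphabetical order, then shift every letter 10 places forward in the alphabet (wrapping around).
Applying both steps to "blanket": "abeklnt", then "klouvxd".

klouvxd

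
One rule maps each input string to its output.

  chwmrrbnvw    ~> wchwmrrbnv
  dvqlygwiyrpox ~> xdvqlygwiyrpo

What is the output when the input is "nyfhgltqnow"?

In each case the input is transformed by: move the last character to the front.
"nyfhgltqnow" → "wnyfhgltqno".

wnyfhgltqno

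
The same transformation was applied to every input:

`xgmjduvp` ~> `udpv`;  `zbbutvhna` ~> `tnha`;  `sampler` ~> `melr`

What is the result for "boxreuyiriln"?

The transformation: swap each adjacent pair of characters (1↔2, 3↔4, ...), then keep only the last 4 characters.
For "boxreuyiriln", step one produces "obrxueiyirnl"; step two turns that into "irnl".

irnl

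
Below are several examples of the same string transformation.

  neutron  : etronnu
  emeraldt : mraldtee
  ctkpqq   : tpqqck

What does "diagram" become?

igramda

The transformation: move the first 2 characters to the end (rotate left by 2), then swap the first and last characters.
On "diagram": the first step gives "agramdi", and the second then gives "igramda".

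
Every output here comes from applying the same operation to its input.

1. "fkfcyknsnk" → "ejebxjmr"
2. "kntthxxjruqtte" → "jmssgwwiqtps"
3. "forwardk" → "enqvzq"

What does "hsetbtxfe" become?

grdsasw

Each output is the input with this applied: delete the last 2 characters, then shift every letter 1 place backward in the alphabet (wrapping around).
Starting from "hsetbtxfe": after the first operation, "hsetbtx"; after the second, "grdsasw".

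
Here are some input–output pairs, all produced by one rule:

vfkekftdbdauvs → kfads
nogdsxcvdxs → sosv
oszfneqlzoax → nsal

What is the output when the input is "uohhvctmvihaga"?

The pattern: keep one character in every 3, starting at position 2 (positions 2nd, 5th, 8th, ...), then swap each adjacent pair of characters (1↔2, 3↔4, ...).
For "uohhvctmvihaga", step one produces "ovmha"; step two turns that into "vohma".

vohma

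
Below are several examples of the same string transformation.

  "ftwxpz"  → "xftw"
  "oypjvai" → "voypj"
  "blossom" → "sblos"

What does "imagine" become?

iimag

Each output is the input with this applied: delete the last 2 characters, then move the last character to the front.
Starting from "imagine": after the first operation, "imagi"; after the second, "iimag".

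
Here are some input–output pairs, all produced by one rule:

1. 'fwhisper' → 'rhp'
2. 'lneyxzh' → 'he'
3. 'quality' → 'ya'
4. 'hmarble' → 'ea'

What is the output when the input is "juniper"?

rn

Each output is the input with this applied: move the last 2 characters to the front (rotate right by 2), then keep one character in every 3, starting at position 2 (positions 2nd, 5th, 8th, ...).
Working it through for "juniper": intermediate "erjunip", final "rn".
(Check on "lneyxzh": → "zhlneyx" → "he" ✓)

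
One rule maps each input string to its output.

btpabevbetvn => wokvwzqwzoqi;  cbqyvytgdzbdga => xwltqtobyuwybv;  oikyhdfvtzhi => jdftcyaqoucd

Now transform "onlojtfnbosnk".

The rule is to shift every letter 5 places backward in the alphabet (wrapping around).
For "onlojtfnbosnk" the result is "jigjeoaiwjnif".

jigjeoaiwjnif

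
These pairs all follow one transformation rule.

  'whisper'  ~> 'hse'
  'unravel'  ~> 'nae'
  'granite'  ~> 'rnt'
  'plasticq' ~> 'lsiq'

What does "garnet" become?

ant

Each output is the input with this applied: keep every other character starting from the second (positions 2nd, 4th, 6th, ...).
On "garnet" that produces "ant".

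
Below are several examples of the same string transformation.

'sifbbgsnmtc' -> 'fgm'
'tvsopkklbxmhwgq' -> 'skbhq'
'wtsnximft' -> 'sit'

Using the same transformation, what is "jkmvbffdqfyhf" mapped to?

mfqh

The rule is to keep one character in every 3, starting at position 3 (positions 3rd, 6th, 9th, ...).
For "jkmvbffdqfyhf" the result is "mfqh".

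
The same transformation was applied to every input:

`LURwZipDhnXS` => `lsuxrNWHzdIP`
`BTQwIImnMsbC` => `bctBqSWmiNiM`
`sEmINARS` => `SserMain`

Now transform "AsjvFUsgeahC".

Rule — flip the case of every letter, then take characters alternately from the front and the back (1st, last, 2nd, 2nd-last, ...).
Working it through for "AsjvFUsgeahC": intermediate "aSJVfuSGEAHc", final "acSHJAVEfGuS".

acSHJAVEfGuS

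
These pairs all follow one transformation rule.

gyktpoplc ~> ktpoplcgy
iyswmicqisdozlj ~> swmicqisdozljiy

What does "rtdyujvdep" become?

In each case the input is transformed by: move the first 2 characters to the end (rotate left by 2).
Applying that to "rtdyujvdep" gives "dyujvdeprt".

dyujvdeprt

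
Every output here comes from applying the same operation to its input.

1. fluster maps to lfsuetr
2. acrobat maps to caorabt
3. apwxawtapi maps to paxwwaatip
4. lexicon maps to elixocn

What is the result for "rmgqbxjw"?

Rule — swap each adjacent pair of characters (1↔2, 3↔4, ...).
Applying that to "rmgqbxjw" gives "mrqgxbwj".

mrqgxbwj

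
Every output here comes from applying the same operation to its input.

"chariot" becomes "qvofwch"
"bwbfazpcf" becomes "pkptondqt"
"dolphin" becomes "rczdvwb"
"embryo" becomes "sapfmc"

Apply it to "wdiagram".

Rule — shift every letter 12 places backward in the alphabet (wrapping around).
So "wdiagram" becomes "krwoufoa".

krwoufoa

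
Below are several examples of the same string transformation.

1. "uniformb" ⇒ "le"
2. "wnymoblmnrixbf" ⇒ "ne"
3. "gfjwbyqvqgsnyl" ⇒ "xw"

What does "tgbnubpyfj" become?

Rule — shift every letter 9 places backward in the alphabet (wrapping around), then keep only the first 2 characters.
For "tgbnubpyfj" the result is "kx".

kx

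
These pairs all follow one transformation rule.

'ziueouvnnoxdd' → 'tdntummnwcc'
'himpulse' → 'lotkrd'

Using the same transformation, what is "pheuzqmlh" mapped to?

dtyplkg

The transformation: delete the first 2 characters, then shift every letter 1 place backward in the alphabet (wrapping around).
On "pheuzqmlh": the first step gives "euzqmlh", and the second then gives "dtyplkg".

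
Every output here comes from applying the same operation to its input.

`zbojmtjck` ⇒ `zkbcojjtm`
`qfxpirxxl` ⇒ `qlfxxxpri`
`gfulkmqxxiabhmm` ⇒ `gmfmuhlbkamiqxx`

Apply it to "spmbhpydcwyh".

shpymwbchdpy

The pattern: take characters alternately from the front and the back (1st, last, 2nd, 2nd-last, ...).
So "spmbhpydcwyh" becomes "shpymwbchdpy".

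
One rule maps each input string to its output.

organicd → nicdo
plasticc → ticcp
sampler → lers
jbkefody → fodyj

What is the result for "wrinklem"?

Rule — move the first character to the end, then delete the first 3 characters.
For "wrinklem", step one produces "rinklemw"; step two turns that into "klemw".

klemw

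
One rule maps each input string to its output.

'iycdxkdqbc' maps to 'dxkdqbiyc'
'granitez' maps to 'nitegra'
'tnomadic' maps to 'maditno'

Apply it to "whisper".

In each case the input is transformed by: delete the last character, then move the first 3 characters to the end (rotate left by 3).
Starting from "whisper": after the first operation, "whispe"; after the second, "spewhi".
(Check on "tnomadic": → "tnomadi" → "maditno" ✓)

spewhi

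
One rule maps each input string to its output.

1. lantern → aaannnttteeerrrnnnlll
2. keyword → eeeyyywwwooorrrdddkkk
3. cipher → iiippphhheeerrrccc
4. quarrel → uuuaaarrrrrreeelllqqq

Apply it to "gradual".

rrraaaddduuuaaalllggg

The rule is to repeat every character 3 times, then move the first 3 characters to the end (rotate left by 3).
"gradual" → "gggrrraaaddduuuaaalll" → "rrraaaddduuuaaalllggg".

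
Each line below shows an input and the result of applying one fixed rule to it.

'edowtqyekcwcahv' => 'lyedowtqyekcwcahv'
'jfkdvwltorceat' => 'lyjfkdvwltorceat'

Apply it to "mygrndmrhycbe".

In each case the input is transformed by: prepend "ly".
"mygrndmrhycbe" → "lymygrndmrhycbe".

lymygrndmrhycbe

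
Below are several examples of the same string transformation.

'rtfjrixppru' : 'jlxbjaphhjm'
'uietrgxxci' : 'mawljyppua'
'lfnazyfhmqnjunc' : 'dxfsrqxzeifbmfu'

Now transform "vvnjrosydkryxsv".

Rule — shift every letter 8 places backward in the alphabet (wrapping around).
For "vvnjrosydkryxsv" the result is "nnfbjgkqvcjqpkn".

nnfbjgkqvcjqpkn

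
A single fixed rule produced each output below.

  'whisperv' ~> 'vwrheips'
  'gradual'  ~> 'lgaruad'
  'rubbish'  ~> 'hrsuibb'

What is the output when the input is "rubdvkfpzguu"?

uruugbzdpvfk

Rule — take characters alternately from the front and the back (1st, last, 2nd, 2nd-last, ...), then swap each adjacent pair of characters (1↔2, 3↔4, ...).
Working it through for "rubdvkfpzguu": intermediate "ruuubgdzvpkf", final "uruugbzdpvfk".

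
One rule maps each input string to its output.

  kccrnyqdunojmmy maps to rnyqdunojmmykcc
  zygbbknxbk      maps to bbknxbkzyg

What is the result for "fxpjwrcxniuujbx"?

jwrcxniuujbxfxp

Each output is the input with this applied: move the first 3 characters to the end (rotate left by 3).
So "fxpjwrcxniuujbx" becomes "jwrcxniuujbxfxp".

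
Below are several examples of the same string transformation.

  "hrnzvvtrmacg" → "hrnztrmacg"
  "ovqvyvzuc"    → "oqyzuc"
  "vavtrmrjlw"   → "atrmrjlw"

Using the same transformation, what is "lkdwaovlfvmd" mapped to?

Each output is the input with this applied: remove every "v".
For "lkdwaovlfvmd" the result is "lkdwaolfmd".

lkdwaolfmd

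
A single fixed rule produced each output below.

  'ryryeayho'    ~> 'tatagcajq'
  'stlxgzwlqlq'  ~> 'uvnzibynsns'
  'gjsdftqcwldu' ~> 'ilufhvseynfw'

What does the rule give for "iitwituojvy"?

Rule — shift every letter 2 places forward in the alphabet (wrapping around).
"iitwituojvy" → "kkvykvwqlxa".

kkvykvwqlxa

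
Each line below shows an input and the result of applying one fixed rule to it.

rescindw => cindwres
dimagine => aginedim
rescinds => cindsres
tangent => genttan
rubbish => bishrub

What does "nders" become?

rsnde

Each output is the input with this applied: move the first 3 characters to the end (rotate left by 3).
On "nders" that produces "rsnde".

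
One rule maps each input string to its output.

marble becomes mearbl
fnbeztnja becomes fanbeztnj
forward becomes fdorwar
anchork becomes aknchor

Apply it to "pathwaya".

paathway

Looking at the pairs, the operation is to swap the first and last characters, then move the last character to the front.
On "pathwaya": the first step gives "aathwayp", and the second then gives "paathway".
(Check on "fnbeztnja": → "anbeztnjf" → "fanbeztnj" ✓)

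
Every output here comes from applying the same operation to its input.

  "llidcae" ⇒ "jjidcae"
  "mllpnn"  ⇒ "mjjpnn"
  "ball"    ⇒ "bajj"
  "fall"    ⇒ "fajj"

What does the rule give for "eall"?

eajj

What's happening: replace every "l" with "j".
On "eall" that produces "eajj".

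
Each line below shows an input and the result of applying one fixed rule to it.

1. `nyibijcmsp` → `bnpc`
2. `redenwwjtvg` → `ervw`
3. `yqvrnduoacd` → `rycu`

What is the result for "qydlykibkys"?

lqyi

The transformation: keep one character in every 3, starting at position 1 (positions 1st, 4th, 7th, ...), then swap each adjacent pair of characters (1↔2, 3↔4, ...).
For "qydlykibkys", step one produces "qliy"; step two turns that into "lqyi".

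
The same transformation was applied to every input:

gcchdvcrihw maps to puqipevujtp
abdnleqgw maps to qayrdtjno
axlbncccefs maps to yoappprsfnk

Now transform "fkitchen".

vgpurasx

What's happening: move the first 2 characters to the end (rotate left by 2), then shift every letter 13 places forward in the alphabet (wrapping around) — i.e. ROT13.
Working it through for "fkitchen": intermediate "itchenfk", final "vgpurasx".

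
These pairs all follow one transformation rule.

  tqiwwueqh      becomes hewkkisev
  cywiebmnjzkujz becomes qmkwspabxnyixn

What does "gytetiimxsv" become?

Looking at the pairs, the operation is to shift every letter 12 places backward in the alphabet (wrapping around).
On "gytetiimxsv" that produces "umhshwwalgj".

umhshwwalgj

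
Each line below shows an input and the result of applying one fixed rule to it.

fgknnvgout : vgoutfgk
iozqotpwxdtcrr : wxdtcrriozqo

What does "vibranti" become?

antivi

The rule is to swap the front and back halves of the string, then delete the last 2 characters.
"vibranti" → "antivibr" → "antivi".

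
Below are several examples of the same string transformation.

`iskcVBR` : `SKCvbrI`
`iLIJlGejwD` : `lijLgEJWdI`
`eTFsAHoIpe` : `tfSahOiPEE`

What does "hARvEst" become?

Looking at the pairs, the operation is to flip the case of every letter, then move the first character to the end.
Applying both steps to "hARvEst": "HarVeST", then "arVeSTH".
(Check on "iLIJlGejwD": → "IlijLgEJWd" → "lijLgEJWdI" ✓)

arVeSTH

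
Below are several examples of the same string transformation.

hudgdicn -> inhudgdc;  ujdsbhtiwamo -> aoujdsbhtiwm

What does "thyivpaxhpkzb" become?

What's happening: move the last 2 characters to the front (rotate right by 2), then swap the first and last characters.
Starting from "thyivpaxhpkzb": after the first operation, "zbthyivpaxhpk"; after the second, "kbthyivpaxhpz".
(Check on "ujdsbhtiwamo": → "moujdsbhtiwa" → "aoujdsbhtiwm" ✓)

kbthyivpaxhpz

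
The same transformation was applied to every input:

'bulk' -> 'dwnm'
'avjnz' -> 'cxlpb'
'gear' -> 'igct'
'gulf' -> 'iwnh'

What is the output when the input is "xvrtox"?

In each case the input is transformed by: shift every letter 2 places forward in the alphabet (wrapping around).
Applying that to "xvrtox" gives "zxtvqz".

zxtvqz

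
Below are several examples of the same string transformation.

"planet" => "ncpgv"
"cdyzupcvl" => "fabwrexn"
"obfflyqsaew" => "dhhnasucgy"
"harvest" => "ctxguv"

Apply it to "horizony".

Looking at the pairs, the operation is to shift every letter 2 places forward in the alphabet (wrapping around), then delete the first character.
Starting from "horizony": after the first operation, "jqtkbqpa"; after the second, "qtkbqpa".

qtkbqpa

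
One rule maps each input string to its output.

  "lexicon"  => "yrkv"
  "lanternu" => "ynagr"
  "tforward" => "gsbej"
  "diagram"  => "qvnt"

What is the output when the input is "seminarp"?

Each output is the input with this applied: delete the last 3 characters, then shift every letter 13 places forward in the alphabet (wrapping around) — i.e. ROT13.
Starting from "seminarp": after the first operation, "semin"; after the second, "frzva".

frzva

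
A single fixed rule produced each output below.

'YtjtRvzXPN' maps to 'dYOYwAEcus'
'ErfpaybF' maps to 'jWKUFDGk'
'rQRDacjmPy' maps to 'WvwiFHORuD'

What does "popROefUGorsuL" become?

The transformation: shift every letter 5 places forward in the alphabet (wrapping around), then flip the case of every letter.
Starting from "popROefUGorsuL": after the first operation, "utuWTjkZLtwxzQ"; after the second, "UTUwtJKzlTWXZq".
(Check on "rQRDacjmPy": → "wVWIfhorUd" → "WvwiFHORuD" ✓)

UTUwtJKzlTWXZq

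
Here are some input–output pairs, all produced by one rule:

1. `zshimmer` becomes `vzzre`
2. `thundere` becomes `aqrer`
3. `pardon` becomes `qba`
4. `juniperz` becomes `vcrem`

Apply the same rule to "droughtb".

htugo

What's happening: delete the first 3 characters, then shift every letter 13 places forward in the alphabet (wrapping around) — i.e. ROT13.
On "droughtb": the first step gives "ughtb", and the second then gives "htugo".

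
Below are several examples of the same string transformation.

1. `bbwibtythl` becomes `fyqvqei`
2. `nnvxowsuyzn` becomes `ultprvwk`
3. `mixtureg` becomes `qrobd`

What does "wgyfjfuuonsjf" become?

Looking at the pairs, the operation is to shift every letter 3 places backward in the alphabet (wrapping around), then delete the first 3 characters.
Starting from "wgyfjfuuonsjf": after the first operation, "tdvcgcrrlkpgc"; after the second, "cgcrrlkpgc".

cgcrrlkpgc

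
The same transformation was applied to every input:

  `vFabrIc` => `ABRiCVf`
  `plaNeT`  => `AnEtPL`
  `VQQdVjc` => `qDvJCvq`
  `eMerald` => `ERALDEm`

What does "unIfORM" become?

iFormUN

The pattern: move the first 2 characters to the end (rotate left by 2), then flip the case of every letter.
For "unIfORM", step one produces "IfORMun"; step two turns that into "iFormUN".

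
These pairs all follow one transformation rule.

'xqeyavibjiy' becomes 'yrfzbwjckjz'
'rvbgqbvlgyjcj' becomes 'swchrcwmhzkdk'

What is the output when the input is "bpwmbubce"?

The pattern: shift every letter 1 place forward in the alphabet (wrapping around).
So "bpwmbubce" becomes "cqxncvcdf".

cqxncvcdf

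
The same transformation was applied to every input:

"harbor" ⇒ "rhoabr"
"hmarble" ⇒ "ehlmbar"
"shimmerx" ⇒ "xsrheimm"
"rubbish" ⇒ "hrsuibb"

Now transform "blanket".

tbelkan

Looking at the pairs, the operation is to take characters alternately from the front and the back (1st, last, 2nd, 2nd-last, ...), then swap each adjacent pair of characters (1↔2, 3↔4, ...).
Applying both steps to "blanket": "btleakn", then "tbelkan".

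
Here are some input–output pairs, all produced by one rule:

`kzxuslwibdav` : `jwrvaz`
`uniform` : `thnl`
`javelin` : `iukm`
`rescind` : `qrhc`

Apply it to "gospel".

Looking at the pairs, the operation is to keep every other character starting from the first (positions 1st, 3rd, 5th, ...), then shift every letter 1 place backward in the alphabet (wrapping around).
On "gospel": the first step gives "gse", and the second then gives "frd".

frd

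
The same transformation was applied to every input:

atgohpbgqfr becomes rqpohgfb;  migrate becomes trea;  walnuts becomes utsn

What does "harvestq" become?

vtsqe

Rule — delete the first 3 characters, then sort the characters into reverse alphabetical order.
On "harvestq": the first step gives "vestq", and the second then gives "vtsqe".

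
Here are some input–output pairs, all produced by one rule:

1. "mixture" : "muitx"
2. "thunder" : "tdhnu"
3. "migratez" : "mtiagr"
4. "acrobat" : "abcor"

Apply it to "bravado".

The transformation: delete the last 2 characters, then take characters alternately from the front and the back (1st, last, 2nd, 2nd-last, ...).
Working it through for "bravado": intermediate "brava", final "barva".
(Check on "acrobat": → "acrob" → "abcor" ✓)

barva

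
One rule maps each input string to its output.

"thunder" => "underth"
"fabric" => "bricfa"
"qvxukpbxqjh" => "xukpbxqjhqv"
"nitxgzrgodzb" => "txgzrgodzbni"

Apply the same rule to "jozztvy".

The transformation: move the first 2 characters to the end (rotate left by 2).
Applying that to "jozztvy" gives "zztvyjo".

zztvyjo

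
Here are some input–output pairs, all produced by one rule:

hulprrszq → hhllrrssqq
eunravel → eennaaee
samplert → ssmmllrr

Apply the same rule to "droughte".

What's happening: keep every other character starting from the first (positions 1st, 3rd, 5th, ...), then double every character.
"droughte" → "dogt" → "ddooggtt".

ddooggtt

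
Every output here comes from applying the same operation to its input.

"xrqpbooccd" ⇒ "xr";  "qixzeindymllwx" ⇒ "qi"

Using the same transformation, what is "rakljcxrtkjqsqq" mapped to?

ra

The pattern: keep only the first 2 characters.
On "rakljcxrtkjqsqq" that produces "ra".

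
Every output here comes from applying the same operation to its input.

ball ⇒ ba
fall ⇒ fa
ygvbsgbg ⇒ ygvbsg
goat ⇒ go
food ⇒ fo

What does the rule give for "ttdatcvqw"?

Rule — delete the last 2 characters.
"ttdatcvqw" → "ttdatcv".

ttdatcv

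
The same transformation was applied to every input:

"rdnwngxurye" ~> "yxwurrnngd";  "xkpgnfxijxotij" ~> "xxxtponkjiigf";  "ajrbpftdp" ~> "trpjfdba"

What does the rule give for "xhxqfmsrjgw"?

The rule is to delete the last character, then sort the characters into reverse alphabetical order.
Working it through for "xhxqfmsrjgw": intermediate "xhxqfmsrjg", final "xxsrqmjhgf".

xxsrqmjhgf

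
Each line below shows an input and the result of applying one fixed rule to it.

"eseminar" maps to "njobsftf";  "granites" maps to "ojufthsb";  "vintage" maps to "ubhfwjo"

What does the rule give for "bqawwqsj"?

In each case the input is transformed by: shift every letter 1 place forward in the alphabet (wrapping around), then move the first 3 characters to the end (rotate left by 3).
"bqawwqsj" → "crbxxrtk" → "xxrtkcrb".

xxrtkcrb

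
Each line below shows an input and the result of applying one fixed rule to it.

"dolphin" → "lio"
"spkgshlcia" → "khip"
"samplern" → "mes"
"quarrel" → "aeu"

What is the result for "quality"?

Rule — move the first 2 characters to the end (rotate left by 2), then keep one character in every 3, starting at position 1 (positions 1st, 4th, 7th, ...).
On "quality": the first step gives "alityqu", and the second then gives "atu".

atu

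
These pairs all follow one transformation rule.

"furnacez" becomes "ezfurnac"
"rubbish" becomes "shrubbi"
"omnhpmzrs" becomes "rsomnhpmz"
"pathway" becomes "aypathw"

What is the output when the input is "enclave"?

veencla

Rule — move the last 2 characters to the front (rotate right by 2).
So "enclave" becomes "veencla".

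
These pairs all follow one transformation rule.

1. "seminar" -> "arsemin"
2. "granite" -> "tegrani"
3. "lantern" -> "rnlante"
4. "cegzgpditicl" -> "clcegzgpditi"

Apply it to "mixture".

remixtu

The pattern: move the last 2 characters to the front (rotate right by 2).
So "mixture" becomes "remixtu".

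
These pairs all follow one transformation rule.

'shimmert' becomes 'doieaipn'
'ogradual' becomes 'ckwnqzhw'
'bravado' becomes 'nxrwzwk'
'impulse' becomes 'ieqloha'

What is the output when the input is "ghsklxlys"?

The pattern: shift every letter 4 places backward in the alphabet (wrapping around), then swap each adjacent pair of characters (1↔2, 3↔4, ...).
"ghsklxlys" → "cdoghthuo" → "dcgothuho".

dcgothuho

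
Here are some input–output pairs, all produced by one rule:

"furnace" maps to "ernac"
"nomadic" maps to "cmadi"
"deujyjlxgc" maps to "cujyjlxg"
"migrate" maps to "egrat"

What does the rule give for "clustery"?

yuster

The rule is to delete the first 2 characters, then move the last character to the front.
Working it through for "clustery": intermediate "ustery", final "yuster".
(Check on "deujyjlxgc": → "ujyjlxgc" → "cujyjlxg" ✓)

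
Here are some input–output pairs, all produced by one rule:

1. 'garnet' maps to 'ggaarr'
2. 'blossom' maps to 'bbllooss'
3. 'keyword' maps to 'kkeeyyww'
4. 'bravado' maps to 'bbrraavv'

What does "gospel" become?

ggooss

What's happening: delete the last 3 characters, then double every character.
Starting from "gospel": after the first operation, "gos"; after the second, "ggooss".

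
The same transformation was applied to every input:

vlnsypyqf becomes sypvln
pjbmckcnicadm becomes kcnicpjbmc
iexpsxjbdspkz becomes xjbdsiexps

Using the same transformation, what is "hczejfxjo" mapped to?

ejfhcz

Rule — delete the last 3 characters, then swap the front and back halves of the string.
"hczejfxjo" → "ejfhcz".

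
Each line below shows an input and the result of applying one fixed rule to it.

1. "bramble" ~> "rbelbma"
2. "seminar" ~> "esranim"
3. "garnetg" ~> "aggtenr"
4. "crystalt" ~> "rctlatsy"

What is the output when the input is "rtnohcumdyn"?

trnydmuchon

The transformation: reverse the string, then move the last 2 characters to the front (rotate right by 2).
Starting from "rtnohcumdyn": after the first operation, "nydmuchontr"; after the second, "trnydmuchon".
(Check on "crystalt": → "tlatsyrc" → "rctlatsy" ✓)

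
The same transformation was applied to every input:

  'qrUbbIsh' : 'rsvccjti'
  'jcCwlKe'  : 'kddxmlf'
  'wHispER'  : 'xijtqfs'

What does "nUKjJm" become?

The pattern: shift every letter 1 place forward in the alphabet (wrapping around), then convert every letter to lowercase.
Doing the same to "nUKjJm": "ovlkkn".

ovlkkn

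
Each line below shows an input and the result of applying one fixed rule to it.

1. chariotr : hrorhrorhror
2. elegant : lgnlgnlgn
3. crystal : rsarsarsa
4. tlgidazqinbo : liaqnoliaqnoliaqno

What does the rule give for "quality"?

The rule is to keep every other character starting from the second (positions 2nd, 4th, 6th, ...), then write the whole string 3 times in a row.
On "quality": the first step gives "ult", and the second then gives "ultultult".

ultultult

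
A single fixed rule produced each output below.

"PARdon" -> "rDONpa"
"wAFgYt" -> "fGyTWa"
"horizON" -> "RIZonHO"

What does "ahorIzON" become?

The transformation: move the first 2 characters to the end (rotate left by 2), then flip the case of every letter.
For "ahorIzON", step one produces "orIzONah"; step two turns that into "ORiZonAH".
(Check on "horizON": → "rizONho" → "RIZonHO" ✓)

ORiZonAH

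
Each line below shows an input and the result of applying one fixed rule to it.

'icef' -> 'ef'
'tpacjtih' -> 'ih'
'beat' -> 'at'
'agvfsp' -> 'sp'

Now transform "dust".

The rule is to keep only the last 2 characters.
For "dust" the result is "st".

st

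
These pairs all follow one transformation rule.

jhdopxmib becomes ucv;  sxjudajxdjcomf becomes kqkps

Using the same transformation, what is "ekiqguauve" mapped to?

The pattern: keep one character in every 3, starting at position 2 (positions 2nd, 5th, 8th, ...), then shift every letter 13 places forward in the alphabet (wrapping around) — i.e. ROT13.
For "ekiqguauve", step one produces "kgu"; step two turns that into "xth".

xth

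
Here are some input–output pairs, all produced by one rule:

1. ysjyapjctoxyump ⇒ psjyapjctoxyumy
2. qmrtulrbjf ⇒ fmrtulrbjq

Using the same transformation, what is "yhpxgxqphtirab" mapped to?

Looking at the pairs, the operation is to swap the first and last characters.
"yhpxgxqphtirab" → "bhpxgxqphtiray".

bhpxgxqphtiray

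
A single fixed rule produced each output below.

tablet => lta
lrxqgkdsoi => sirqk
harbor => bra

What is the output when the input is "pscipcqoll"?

What's happening: move the last 3 characters to the front (rotate right by 3), then keep every other character starting from the first (positions 1st, 3rd, 5th, ...).
Working it through for "pscipcqoll": intermediate "ollpscipcq", final "olsic".
(Check on "tablet": → "lettab" → "lta" ✓)

olsic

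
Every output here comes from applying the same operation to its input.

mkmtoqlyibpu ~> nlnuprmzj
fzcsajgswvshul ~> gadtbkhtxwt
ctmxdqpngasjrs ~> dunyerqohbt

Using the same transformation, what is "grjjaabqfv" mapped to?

hskkbbc

Looking at the pairs, the operation is to delete the last 3 characters, then shift every letter 1 place forward in the alphabet (wrapping around).
On "grjjaabqfv": the first step gives "grjjaab", and the second then gives "hskkbbc".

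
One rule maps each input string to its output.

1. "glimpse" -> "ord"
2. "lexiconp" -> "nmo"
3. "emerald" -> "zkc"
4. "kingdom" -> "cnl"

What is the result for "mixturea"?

qdz

Each output is the input with this applied: shift every letter 1 place backward in the alphabet (wrapping around), then keep only the last 3 characters.
Applying both steps to "mixturea": "lhwstqdz", then "qdz".
(Check on "lexiconp": → "kdwhbnmo" → "nmo" ✓)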